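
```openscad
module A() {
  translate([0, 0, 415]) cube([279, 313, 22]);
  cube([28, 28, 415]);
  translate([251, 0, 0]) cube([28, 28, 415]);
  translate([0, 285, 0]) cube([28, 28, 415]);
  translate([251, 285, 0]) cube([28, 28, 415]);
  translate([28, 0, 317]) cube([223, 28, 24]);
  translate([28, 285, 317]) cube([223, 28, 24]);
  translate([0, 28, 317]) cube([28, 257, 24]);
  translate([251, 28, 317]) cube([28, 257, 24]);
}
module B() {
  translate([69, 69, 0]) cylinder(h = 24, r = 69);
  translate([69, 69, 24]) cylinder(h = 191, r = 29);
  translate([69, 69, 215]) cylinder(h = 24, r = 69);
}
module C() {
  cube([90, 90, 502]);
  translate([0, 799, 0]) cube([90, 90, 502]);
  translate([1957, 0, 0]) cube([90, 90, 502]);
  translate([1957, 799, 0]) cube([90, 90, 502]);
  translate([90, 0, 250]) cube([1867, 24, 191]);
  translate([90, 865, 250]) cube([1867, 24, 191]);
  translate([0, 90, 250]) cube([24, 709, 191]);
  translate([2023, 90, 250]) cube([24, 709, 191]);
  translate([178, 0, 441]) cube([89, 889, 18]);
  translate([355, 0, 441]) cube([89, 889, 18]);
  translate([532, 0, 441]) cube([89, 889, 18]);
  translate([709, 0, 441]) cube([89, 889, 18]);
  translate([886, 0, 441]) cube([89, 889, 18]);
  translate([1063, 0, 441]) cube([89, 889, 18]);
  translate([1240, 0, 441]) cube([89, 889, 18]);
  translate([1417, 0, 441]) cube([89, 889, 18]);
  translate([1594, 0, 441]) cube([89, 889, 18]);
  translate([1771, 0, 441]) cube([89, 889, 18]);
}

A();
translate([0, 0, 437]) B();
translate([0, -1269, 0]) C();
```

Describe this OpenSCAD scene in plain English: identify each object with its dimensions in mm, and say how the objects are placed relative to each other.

A is a four-legged stool. The seat is 279×313 mm, 22 mm thick, top at z = 437 mm. It stands on four square legs, each 28×28 mm in cross-section, from z = 0 to the seat underside, each flush with a corner of the seat. Four stretchers, 28 mm wide and 24 mm tall, connect adjacent legs with their undersides at z = 317 mm, each running between the inner faces of the legs it joins and aligned with the legs' outer faces on the other axis.

B is a spool: two coaxial disc flanges of radius 69 mm and thickness 24 mm, joined by a core cylinder of radius 29 mm and height 191 mm. The lower flange rests on z = 0 and the three cylinders share a vertical axis.

C is a bed frame 2047 mm long (x) by 889 mm wide (y). Four 90×90 mm corner posts, 502 mm tall, at the corners of the footprint. Four rails of 24 mm thickness and 191 mm height run between adjacent posts with their undersides at z = 250 mm, their outer faces flush with the outside of the frame (the two x-running rails run between the posts' inner faces; the two y-running rails run between the posts' inner faces). 10 slats, each 89 mm wide (x) and 18 mm thick, lie across the top of the two x-running rails, running the full 889 mm width of the frame in y; the slats are evenly spaced along x between the inner faces of the end posts with equal gaps (rounded down to the nearest mm) at the −x end and between each pair — any rounding remainder accumulates at the +x end.

The spool is on top of the stool. The bed frame is on the floor beside the stool on its −y side.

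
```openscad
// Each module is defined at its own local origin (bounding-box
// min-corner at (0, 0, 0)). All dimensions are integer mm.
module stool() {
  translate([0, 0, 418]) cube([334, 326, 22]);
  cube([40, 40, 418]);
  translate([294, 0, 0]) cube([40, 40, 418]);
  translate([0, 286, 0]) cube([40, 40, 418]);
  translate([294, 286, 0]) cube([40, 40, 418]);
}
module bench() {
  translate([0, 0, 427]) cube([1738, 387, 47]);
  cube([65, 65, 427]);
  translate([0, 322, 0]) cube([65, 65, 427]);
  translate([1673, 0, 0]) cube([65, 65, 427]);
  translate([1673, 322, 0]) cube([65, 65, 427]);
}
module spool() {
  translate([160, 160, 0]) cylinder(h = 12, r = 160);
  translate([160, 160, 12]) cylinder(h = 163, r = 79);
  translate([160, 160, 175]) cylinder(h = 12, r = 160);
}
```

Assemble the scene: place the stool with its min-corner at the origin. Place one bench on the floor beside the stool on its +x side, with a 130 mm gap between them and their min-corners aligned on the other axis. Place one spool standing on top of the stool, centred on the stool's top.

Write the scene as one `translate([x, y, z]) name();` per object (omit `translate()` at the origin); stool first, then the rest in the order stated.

stool();
translate([464, 0, 0]) bench();
translate([7, 3, 440]) spool();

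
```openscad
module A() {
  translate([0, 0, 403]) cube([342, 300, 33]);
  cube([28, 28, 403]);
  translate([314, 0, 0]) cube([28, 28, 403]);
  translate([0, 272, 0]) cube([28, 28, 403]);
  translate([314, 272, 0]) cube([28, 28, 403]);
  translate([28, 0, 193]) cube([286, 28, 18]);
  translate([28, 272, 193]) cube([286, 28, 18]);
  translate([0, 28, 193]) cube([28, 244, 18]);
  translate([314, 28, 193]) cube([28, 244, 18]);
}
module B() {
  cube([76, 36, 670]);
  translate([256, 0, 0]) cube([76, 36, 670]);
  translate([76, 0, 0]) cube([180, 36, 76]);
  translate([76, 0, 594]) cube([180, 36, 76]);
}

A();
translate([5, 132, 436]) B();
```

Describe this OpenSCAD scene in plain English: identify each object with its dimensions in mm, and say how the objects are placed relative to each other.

A is a simple wooden stool: a rectangular seat 342 mm (x) by 300 mm (y), 33 mm thick, top face at z = 436 mm, on four square legs, each 28×28 mm in cross-section. The legs rest on z = 0, each flush with a corner of the seat. Four stretchers, 28 mm wide and 18 mm tall, connect adjacent legs with their undersides at z = 193 mm, each running between the inner faces of the legs it joins and aligned with the legs' outer faces on the other axis.

B is a rectangular picture frame lying in the x–z plane (depth along y). The opening is 180 mm wide (x) by 518 mm tall (z), surrounded by a border 76 mm wide on all four sides. The frame is 36 mm deep and is made of two full-height vertical stiles with two horizontal rails fitted between them.

The picture frame is on top of the stool, centred.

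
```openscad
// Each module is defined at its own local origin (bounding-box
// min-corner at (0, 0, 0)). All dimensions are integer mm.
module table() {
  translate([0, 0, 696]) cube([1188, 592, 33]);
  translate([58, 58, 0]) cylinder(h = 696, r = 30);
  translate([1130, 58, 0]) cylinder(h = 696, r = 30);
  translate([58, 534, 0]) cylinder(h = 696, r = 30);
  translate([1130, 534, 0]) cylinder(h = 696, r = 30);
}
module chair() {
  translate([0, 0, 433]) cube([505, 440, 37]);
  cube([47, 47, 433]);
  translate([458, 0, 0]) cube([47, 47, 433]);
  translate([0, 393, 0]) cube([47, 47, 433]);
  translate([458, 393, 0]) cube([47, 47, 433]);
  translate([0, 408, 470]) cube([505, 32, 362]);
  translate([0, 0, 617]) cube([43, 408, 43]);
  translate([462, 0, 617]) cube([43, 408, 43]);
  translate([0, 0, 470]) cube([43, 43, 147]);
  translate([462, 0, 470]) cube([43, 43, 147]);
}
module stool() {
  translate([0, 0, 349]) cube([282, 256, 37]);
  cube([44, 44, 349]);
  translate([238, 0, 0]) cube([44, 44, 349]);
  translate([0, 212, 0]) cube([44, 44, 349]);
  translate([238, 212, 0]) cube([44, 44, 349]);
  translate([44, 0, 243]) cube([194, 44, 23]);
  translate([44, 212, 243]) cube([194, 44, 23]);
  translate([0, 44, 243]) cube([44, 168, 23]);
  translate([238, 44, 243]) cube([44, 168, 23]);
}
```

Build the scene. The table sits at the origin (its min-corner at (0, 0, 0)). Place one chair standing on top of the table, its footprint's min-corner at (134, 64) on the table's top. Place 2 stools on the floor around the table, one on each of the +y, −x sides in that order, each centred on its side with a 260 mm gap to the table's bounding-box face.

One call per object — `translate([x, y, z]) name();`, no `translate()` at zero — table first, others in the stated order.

table();
translate([134, 64, 729]) chair();
translate([453, 852, 0]) stool();
translate([-542, 168, 0]) stool();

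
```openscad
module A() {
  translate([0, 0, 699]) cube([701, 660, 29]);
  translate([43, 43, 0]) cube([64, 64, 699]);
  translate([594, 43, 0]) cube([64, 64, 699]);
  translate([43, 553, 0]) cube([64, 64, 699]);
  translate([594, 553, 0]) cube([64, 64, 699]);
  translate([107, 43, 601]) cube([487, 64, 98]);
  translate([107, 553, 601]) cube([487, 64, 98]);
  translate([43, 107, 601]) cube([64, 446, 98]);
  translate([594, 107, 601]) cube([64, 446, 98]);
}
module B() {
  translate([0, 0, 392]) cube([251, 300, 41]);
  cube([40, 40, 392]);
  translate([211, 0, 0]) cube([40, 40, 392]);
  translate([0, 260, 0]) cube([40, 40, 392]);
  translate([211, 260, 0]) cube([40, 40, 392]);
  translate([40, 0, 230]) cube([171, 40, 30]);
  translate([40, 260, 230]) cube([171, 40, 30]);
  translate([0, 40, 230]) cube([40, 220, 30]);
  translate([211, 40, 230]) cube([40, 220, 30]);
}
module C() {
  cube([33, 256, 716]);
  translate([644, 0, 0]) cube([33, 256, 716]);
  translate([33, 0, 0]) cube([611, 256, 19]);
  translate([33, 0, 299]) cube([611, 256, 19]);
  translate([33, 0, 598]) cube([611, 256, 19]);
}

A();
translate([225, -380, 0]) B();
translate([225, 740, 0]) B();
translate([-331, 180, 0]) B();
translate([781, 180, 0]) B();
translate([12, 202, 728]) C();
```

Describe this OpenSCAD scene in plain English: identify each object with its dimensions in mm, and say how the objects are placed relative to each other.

A is a table: top 701 mm (x) × 660 mm (y), 29 mm thick, upper face at z = 728 mm, on four 64×64 mm square legs, each inset 43 mm from the nearest pair of top edges, running from z = 0 to the bottom of the top. Four apron rails, 64 mm thick and 98 mm tall, run between adjacent legs with their top edges flush with the underside of the top and their outer faces flush with the legs' outer faces.

B is a four-legged stool. The seat is a 251×300×41 mm slab whose top surface is at z = 433 mm; four square legs, each 40×40 mm in cross-section, run from the floor (z = 0) to the underside of the seat, each flush with a corner of the seat. Four stretchers, 40 mm wide and 30 mm tall, connect adjacent legs with their undersides at z = 230 mm, each running between the inner faces of the legs it joins and aligned with the legs' outer faces on the other axis.

C is a bookshelf 677 mm wide overall, 256 mm deep and 716 mm tall. The two sides are 33 mm thick vertical panels. 3 horizontal shelves of 19 mm thickness span between the inner faces of the sides; the lowest shelf sits on the floor and shelves are stacked with a clear vertical gap of 280 mm between each pair.

Four stools sit around the table at the −y, +y, −x, +x sides. The bookshelf is on top of the table, centred.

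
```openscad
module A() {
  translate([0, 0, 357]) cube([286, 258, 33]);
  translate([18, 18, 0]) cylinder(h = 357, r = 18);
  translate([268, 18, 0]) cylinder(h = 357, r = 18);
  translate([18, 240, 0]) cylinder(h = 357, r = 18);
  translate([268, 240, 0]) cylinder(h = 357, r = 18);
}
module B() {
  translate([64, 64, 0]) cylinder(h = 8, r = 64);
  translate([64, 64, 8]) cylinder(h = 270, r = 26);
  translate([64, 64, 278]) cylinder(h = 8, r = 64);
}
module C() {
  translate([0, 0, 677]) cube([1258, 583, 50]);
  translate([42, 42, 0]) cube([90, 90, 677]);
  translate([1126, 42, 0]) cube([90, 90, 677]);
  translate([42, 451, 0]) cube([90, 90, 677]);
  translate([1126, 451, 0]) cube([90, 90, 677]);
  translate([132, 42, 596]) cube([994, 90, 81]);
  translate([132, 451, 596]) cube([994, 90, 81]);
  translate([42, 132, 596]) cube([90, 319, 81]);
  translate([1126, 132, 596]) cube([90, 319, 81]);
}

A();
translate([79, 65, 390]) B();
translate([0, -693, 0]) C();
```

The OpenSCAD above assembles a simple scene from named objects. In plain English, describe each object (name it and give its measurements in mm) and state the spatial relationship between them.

A is a four-legged stool. The seat is a 286×258×33 mm slab whose top surface is at z = 390 mm; four round legs, each 36 mm in diameter, run from the floor (z = 0) to the underside of the seat, each leg's axis is inset half a diameter from the nearest pair of seat edges (so the leg's bounding box is flush with the corner).

B is a spool: two coaxial disc flanges of radius 64 mm and thickness 8 mm, joined by a core cylinder of radius 26 mm and height 270 mm. The lower flange rests on z = 0 and the three cylinders share a vertical axis.

C is a table with a 1258×583 mm rectangular top, 50 mm thick, top surface at z = 727 mm, supported by four 90×90 mm square legs, each inset 42 mm from the nearest pair of top edges, running from the floor. Four apron rails, 90 mm thick and 81 mm tall, run between adjacent legs with their top edges flush with the underside of the top and their outer faces flush with the legs' outer faces.

The spool is on top of the stool, centred. The table is on the floor beside the stool on its −y side.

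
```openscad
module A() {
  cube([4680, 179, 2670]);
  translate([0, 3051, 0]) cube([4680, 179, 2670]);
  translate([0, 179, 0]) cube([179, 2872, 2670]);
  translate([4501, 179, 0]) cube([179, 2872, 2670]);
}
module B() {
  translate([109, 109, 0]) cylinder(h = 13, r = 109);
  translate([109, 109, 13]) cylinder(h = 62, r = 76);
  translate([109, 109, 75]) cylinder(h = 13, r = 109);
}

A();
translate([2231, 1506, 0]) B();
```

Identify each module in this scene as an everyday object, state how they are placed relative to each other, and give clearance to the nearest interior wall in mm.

Clearances: x = 2052, y = 1327; minimum 1327 mm.

A is a house frame. B is a spool. The spool sits inside the house frame, centred. The clearance to the nearest interior wall is 1327 mm.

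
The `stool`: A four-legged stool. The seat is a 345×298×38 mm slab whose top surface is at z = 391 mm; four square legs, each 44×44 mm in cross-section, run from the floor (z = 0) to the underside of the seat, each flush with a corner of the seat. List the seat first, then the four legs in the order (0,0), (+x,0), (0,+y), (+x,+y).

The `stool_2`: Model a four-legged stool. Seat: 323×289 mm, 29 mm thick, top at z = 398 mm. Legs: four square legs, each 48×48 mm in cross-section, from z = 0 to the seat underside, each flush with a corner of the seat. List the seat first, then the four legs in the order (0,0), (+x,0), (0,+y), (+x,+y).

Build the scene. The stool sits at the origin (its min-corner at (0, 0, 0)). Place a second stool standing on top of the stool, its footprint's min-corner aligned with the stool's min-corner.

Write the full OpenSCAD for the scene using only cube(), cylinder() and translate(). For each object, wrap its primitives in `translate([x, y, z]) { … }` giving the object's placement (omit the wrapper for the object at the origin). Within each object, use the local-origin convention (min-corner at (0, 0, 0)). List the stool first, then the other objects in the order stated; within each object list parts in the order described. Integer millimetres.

translate([0, 0, 353]) cube([345, 298, 38]);
cube([44, 44, 353]);
translate([301, 0, 0]) cube([44, 44, 353]);
translate([0, 254, 0]) cube([44, 44, 353]);
translate([301, 254, 0]) cube([44, 44, 353]);
translate([0, 0, 391]) {
  translate([0, 0, 369]) cube([323, 289, 29]);
  cube([48, 48, 369]);
  translate([275, 0, 0]) cube([48, 48, 369]);
  translate([0, 241, 0]) cube([48, 48, 369]);
  translate([275, 241, 0]) cube([48, 48, 369]);
}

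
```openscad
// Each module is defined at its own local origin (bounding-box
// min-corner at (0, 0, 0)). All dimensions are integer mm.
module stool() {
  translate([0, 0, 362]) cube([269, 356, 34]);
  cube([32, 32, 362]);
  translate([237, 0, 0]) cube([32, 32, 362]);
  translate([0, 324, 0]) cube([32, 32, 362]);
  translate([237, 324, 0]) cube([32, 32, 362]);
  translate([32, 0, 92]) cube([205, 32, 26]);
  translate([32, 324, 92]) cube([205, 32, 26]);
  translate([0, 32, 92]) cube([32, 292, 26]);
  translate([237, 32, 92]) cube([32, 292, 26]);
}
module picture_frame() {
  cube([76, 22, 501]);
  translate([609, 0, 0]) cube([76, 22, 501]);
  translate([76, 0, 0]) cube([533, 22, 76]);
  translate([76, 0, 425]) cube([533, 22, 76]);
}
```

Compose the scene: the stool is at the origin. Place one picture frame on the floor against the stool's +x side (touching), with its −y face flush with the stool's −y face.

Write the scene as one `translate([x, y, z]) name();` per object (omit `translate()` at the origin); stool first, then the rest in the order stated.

stool();
translate([269, 0, 0]) picture_frame();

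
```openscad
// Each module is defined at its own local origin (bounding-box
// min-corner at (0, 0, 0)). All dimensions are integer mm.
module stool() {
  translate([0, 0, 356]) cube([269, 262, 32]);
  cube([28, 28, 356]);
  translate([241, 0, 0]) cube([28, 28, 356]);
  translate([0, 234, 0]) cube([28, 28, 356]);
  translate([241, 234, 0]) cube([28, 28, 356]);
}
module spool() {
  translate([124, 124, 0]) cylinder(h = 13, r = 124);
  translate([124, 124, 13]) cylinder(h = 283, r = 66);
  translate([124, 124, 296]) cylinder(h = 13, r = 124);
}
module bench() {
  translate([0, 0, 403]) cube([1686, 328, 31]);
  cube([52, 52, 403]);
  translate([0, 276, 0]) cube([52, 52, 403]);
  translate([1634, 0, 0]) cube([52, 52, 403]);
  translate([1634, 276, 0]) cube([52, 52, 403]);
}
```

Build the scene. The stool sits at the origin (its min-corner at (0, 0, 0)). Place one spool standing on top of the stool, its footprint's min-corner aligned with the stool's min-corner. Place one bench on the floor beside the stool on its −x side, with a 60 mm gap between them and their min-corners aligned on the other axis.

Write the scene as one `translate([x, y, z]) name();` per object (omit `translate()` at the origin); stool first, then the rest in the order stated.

stool();
translate([0, 0, 388]) spool();
translate([-1746, 0, 0]) bench();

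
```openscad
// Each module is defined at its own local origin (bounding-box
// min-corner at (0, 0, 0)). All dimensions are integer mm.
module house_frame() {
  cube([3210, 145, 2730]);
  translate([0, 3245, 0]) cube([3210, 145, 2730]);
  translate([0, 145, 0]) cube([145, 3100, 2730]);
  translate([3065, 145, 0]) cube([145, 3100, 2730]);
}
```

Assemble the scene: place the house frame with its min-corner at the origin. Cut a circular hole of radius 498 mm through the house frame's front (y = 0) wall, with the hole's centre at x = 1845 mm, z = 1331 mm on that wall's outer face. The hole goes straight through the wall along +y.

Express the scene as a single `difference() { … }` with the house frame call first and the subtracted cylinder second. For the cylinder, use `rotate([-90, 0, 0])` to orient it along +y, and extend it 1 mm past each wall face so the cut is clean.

difference() {
  house_frame();
  translate([1845, -1, 1331]) rotate([-90, 0, 0]) cylinder(h = 147, r = 498);
}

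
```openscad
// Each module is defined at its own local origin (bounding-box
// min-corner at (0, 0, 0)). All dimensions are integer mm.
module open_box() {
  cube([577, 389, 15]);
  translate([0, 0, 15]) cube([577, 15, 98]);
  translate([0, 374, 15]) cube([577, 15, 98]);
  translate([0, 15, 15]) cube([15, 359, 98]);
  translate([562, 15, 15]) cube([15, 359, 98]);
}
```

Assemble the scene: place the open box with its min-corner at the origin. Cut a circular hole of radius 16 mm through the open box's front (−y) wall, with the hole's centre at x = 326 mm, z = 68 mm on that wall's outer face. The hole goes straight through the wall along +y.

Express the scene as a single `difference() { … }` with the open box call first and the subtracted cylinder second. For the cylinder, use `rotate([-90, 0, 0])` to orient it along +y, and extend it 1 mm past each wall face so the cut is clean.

difference() {
  open_box();
  translate([326, -1, 68]) rotate([-90, 0, 0]) cylinder(h = 17, r = 16);
}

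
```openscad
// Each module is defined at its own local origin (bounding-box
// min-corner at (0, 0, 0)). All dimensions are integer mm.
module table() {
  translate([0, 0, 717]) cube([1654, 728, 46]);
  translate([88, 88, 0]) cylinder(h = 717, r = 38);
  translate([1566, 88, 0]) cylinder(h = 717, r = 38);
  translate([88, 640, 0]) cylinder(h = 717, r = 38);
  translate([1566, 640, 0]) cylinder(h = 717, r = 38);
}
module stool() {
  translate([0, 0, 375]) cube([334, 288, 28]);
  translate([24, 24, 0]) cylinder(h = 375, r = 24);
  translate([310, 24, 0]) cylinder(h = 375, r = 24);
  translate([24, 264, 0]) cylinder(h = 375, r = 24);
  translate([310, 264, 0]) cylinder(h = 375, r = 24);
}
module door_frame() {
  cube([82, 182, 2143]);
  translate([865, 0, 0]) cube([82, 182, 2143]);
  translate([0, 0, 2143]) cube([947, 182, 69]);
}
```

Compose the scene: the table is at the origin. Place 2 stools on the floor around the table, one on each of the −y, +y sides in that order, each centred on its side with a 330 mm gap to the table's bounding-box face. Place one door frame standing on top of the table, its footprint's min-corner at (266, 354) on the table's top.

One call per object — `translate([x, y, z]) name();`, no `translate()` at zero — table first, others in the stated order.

table();
translate([660, -618, 0]) stool();
translate([660, 1058, 0]) stool();
translate([266, 354, 763]) door_frame();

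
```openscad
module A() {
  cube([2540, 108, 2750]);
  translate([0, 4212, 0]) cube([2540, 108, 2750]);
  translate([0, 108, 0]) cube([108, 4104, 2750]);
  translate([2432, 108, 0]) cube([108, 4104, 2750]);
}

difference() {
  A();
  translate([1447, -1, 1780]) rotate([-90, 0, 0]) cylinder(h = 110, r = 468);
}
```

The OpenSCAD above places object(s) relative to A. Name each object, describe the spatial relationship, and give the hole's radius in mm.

A is a house frame. The house frame has a circular hole through its front wall. The hole's radius is 468 mm.

The subtracted cylinder has r = 468 mm.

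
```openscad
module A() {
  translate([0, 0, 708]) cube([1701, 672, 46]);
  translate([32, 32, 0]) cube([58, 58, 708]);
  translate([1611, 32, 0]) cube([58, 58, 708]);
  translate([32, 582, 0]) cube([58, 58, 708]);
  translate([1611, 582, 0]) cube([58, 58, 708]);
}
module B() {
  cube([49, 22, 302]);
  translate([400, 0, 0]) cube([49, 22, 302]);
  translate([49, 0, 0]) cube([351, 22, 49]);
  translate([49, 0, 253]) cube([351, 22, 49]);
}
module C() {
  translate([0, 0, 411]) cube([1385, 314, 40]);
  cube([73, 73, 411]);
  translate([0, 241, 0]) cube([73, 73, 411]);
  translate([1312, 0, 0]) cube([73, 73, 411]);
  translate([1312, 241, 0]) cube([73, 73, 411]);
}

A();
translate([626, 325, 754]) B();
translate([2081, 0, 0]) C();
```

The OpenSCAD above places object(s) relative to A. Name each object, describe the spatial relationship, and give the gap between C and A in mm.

A is a table. B is a picture frame. C is a bench. The picture frame is on top of the table, centred. The bench is on the floor beside the table on its +x side. The gap between the bench and the table is 380 mm.

The bench's nearest face is 380 mm from the table's +x face.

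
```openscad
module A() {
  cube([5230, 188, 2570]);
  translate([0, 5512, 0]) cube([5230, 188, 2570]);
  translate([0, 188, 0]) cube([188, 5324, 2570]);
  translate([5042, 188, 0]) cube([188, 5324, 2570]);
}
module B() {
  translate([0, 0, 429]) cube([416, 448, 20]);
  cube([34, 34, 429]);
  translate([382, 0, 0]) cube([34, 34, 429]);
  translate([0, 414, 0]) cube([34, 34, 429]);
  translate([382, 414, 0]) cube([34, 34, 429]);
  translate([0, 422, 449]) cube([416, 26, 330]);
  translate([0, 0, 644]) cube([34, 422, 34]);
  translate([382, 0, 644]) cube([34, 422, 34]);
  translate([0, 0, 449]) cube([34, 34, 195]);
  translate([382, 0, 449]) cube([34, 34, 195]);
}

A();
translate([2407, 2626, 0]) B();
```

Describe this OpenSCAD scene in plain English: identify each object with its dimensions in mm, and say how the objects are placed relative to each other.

A is a box-shaped house frame (walls only): outside footprint 5230×5700 mm, wall height 2570 mm, wall thickness 188 mm. The two y-facing walls run the full x-width; the two x-facing walls fit between the inner faces of the y-facing walls.

B is a chair. The seat is a 416×448×20 mm slab with its top at z = 449 mm, on four 34×34 mm corner legs (flush with the seat edges, standing on z = 0). A flat backrest 26 mm thick, 330 mm tall, spans the full seat width and rises from the seat top along its +y edge, rear face flush with the rear of the seat. Two armrests of 34×34 mm section run along each side from the seat's front edge to the front of the backrest, top faces 229 mm above the seat top and outer faces flush with the seat's x-edges; a 34×34 mm post under the front of each armrest stands on the seat at the front corner.

The chair sits inside the house frame, centred.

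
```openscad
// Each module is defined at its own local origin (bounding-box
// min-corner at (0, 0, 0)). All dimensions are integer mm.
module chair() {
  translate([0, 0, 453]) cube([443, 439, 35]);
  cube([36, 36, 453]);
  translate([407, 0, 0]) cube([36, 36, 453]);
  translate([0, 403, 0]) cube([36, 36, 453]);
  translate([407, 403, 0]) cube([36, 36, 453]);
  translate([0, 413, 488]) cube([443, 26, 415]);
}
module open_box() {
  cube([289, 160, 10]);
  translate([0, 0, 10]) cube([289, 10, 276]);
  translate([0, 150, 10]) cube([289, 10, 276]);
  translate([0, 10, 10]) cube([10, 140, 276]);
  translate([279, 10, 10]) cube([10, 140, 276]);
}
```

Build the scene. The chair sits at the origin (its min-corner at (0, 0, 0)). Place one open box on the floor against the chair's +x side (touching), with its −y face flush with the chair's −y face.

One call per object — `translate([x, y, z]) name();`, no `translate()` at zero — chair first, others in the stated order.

chair();
translate([443, 0, 0]) open_box();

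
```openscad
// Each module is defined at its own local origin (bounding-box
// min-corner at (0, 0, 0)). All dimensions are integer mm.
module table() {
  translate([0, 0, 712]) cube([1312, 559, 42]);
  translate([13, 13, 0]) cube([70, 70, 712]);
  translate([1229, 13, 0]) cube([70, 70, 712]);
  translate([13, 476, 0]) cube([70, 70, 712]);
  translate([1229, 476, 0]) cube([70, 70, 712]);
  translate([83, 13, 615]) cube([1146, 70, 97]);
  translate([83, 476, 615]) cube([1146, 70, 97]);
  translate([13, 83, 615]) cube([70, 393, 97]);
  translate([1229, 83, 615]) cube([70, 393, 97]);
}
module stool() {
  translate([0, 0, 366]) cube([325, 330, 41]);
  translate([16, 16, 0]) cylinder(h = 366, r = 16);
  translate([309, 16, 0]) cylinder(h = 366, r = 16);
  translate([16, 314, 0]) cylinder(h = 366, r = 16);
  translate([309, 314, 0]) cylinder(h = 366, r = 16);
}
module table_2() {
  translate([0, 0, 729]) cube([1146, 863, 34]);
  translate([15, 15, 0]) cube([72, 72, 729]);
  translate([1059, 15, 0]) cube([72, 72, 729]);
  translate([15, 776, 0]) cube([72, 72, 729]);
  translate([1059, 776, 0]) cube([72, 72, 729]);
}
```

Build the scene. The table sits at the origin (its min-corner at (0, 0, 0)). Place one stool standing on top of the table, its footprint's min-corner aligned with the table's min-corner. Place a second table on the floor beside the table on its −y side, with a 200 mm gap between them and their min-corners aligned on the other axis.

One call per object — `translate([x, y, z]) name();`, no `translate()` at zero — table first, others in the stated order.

table();
translate([0, 0, 754]) stool();
translate([0, -1063, 0]) table_2();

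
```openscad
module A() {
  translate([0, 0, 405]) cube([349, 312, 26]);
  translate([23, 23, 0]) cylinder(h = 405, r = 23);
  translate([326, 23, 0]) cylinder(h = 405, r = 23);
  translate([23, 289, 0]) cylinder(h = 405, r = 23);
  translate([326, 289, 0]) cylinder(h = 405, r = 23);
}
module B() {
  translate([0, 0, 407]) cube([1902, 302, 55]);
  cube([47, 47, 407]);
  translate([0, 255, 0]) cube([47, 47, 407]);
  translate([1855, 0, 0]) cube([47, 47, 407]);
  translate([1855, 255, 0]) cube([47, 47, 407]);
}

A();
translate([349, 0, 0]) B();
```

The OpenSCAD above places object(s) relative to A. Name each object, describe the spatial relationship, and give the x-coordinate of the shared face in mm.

The stool's +x face and the bench's −x face are both at x = 349 mm.

A is a stool. B is a bench. The bench is against the stool's +x side, with their −y faces flush. The x-coordinate of the shared face is 349 mm.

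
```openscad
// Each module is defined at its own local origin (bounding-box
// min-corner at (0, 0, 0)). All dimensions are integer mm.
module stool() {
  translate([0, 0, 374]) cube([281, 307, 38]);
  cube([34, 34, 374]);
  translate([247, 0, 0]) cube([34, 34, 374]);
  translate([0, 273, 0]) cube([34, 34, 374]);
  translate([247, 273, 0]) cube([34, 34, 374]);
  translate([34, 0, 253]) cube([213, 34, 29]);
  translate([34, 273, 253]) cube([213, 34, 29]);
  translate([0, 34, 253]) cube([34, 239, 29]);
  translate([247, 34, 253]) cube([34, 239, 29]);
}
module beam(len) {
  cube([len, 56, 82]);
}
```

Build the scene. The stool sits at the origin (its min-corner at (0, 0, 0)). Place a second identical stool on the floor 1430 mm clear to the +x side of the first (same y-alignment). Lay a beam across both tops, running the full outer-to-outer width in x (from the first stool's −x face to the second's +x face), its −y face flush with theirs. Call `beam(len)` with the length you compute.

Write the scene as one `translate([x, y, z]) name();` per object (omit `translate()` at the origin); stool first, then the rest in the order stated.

stool();
translate([1711, 0, 0]) stool();
translate([0, 0, 412]) beam(1992);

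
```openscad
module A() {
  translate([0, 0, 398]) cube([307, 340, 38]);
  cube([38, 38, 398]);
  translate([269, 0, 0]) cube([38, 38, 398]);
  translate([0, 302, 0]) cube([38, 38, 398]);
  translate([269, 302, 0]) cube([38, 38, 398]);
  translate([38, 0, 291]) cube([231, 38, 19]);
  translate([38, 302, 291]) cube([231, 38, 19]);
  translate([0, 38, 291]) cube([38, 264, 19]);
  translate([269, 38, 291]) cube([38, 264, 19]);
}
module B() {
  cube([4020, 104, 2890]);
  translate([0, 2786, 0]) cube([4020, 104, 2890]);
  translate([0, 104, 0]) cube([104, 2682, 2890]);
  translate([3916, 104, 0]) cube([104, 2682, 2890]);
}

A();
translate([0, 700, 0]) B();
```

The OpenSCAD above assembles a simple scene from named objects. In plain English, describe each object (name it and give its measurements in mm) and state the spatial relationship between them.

A is a simple wooden stool: a rectangular seat 307 mm (x) by 340 mm (y), 38 mm thick, top face at z = 436 mm, on four square legs, each 38×38 mm in cross-section. The legs rest on z = 0, each flush with a corner of the seat. Four stretchers, 38 mm wide and 19 mm tall, connect adjacent legs with their undersides at z = 291 mm, each running between the inner faces of the legs it joins and aligned with the legs' outer faces on the other axis.

B is a box-shaped house frame (walls only): outside footprint 4020×2890 mm, wall height 2890 mm, wall thickness 104 mm. The two y-facing walls run the full x-width; the two x-facing walls fit between the inner faces of the y-facing walls.

The house frame is on the floor beside the stool on its +y side.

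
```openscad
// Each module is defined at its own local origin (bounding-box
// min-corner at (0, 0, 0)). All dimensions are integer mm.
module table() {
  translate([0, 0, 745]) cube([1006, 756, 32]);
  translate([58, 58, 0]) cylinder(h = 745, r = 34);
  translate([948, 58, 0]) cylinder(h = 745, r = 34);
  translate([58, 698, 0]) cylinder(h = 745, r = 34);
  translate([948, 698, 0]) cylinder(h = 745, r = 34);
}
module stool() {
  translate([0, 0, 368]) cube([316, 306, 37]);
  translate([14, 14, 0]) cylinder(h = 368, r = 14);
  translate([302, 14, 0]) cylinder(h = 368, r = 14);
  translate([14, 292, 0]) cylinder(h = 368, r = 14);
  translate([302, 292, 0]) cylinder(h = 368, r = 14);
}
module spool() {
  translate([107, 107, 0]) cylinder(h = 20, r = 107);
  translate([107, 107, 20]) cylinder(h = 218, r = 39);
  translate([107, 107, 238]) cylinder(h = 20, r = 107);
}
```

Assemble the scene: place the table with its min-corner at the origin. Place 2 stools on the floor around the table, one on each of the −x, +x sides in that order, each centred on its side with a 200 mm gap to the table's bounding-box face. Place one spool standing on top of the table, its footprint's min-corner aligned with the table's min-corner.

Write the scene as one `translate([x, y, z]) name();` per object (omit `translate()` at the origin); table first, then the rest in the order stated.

table();
translate([-516, 225, 0]) stool();
translate([1206, 225, 0]) stool();
translate([0, 0, 777]) spool();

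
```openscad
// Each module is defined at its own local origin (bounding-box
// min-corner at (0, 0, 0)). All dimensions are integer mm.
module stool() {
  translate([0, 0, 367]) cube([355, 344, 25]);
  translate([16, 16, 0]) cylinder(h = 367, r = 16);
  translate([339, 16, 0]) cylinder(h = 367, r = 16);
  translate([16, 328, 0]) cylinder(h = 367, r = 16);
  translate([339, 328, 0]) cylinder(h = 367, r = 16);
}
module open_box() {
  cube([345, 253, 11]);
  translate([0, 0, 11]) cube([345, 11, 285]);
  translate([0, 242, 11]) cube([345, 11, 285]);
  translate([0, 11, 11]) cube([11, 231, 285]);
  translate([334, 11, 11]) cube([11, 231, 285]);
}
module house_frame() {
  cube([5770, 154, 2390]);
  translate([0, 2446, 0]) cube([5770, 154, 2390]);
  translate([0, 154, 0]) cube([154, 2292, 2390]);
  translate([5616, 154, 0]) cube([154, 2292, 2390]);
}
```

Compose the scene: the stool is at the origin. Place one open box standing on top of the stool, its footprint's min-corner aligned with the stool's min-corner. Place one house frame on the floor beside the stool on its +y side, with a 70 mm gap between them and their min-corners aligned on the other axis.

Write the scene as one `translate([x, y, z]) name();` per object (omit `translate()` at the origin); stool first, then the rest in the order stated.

stool();
translate([0, 0, 392]) open_box();
translate([0, 414, 0]) house_frame();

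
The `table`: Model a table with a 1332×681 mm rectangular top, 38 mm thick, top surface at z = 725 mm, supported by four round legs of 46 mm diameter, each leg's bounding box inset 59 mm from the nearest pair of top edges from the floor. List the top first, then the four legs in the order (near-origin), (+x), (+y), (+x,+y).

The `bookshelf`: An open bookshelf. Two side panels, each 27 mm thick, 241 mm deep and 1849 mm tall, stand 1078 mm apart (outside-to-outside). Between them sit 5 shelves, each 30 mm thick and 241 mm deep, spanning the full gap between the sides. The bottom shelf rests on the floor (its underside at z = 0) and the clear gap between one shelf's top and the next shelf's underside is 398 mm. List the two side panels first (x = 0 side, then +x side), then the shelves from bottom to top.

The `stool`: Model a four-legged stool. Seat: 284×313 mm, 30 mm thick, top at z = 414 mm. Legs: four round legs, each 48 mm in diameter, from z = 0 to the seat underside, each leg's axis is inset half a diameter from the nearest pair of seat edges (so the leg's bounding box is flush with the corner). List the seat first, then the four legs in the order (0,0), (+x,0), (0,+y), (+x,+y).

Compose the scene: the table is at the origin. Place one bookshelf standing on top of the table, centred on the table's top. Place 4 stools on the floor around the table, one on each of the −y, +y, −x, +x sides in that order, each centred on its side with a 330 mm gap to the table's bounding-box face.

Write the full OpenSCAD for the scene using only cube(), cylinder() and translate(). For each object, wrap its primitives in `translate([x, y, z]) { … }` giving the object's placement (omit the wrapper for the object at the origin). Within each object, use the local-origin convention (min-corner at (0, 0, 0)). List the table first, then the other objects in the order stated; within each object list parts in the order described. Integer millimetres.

translate([0, 0, 687]) cube([1332, 681, 38]);
translate([82, 82, 0]) cylinder(h = 687, r = 23);
translate([1250, 82, 0]) cylinder(h = 687, r = 23);
translate([82, 599, 0]) cylinder(h = 687, r = 23);
translate([1250, 599, 0]) cylinder(h = 687, r = 23);
translate([127, 220, 725]) {
  cube([27, 241, 1849]);
  translate([1051, 0, 0]) cube([27, 241, 1849]);
  translate([27, 0, 0]) cube([1024, 241, 30]);
  translate([27, 0, 428]) cube([1024, 241, 30]);
  translate([27, 0, 856]) cube([1024, 241, 30]);
  translate([27, 0, 1284]) cube([1024, 241, 30]);
  translate([27, 0, 1712]) cube([1024, 241, 30]);
}
translate([524, -643, 0]) {
  translate([0, 0, 384]) cube([284, 313, 30]);
  translate([24, 24, 0]) cylinder(h = 384, r = 24);
  translate([260, 24, 0]) cylinder(h = 384, r = 24);
  translate([24, 289, 0]) cylinder(h = 384, r = 24);
  translate([260, 289, 0]) cylinder(h = 384, r = 24);
}
translate([524, 1011, 0]) {
  translate([0, 0, 384]) cube([284, 313, 30]);
  translate([24, 24, 0]) cylinder(h = 384, r = 24);
  translate([260, 24, 0]) cylinder(h = 384, r = 24);
  translate([24, 289, 0]) cylinder(h = 384, r = 24);
  translate([260, 289, 0]) cylinder(h = 384, r = 24);
}
translate([-614, 184, 0]) {
  translate([0, 0, 384]) cube([284, 313, 30]);
  translate([24, 24, 0]) cylinder(h = 384, r = 24);
  translate([260, 24, 0]) cylinder(h = 384, r = 24);
  translate([24, 289, 0]) cylinder(h = 384, r = 24);
  translate([260, 289, 0]) cylinder(h = 384, r = 24);
}
translate([1662, 184, 0]) {
  translate([0, 0, 384]) cube([284, 313, 30]);
  translate([24, 24, 0]) cylinder(h = 384, r = 24);
  translate([260, 24, 0]) cylinder(h = 384, r = 24);
  translate([24, 289, 0]) cylinder(h = 384, r = 24);
  translate([260, 289, 0]) cylinder(h = 384, r = 24);
}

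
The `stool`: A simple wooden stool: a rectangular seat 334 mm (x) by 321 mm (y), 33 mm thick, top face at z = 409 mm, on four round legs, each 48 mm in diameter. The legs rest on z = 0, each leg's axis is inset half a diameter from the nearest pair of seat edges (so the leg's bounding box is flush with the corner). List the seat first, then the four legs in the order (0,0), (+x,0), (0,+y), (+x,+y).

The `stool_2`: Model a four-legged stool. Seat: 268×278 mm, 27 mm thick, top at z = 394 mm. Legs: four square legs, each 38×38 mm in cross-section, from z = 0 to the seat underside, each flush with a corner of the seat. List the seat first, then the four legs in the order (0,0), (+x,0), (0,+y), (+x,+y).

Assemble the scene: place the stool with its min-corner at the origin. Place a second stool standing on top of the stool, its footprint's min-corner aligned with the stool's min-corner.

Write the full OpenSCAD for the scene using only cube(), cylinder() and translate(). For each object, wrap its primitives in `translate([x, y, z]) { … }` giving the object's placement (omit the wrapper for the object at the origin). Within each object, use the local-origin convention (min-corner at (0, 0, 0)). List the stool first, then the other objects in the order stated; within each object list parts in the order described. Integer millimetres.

translate([0, 0, 376]) cube([334, 321, 33]);
translate([24, 24, 0]) cylinder(h = 376, r = 24);
translate([310, 24, 0]) cylinder(h = 376, r = 24);
translate([24, 297, 0]) cylinder(h = 376, r = 24);
translate([310, 297, 0]) cylinder(h = 376, r = 24);
translate([0, 0, 409]) {
  translate([0, 0, 367]) cube([268, 278, 27]);
  cube([38, 38, 367]);
  translate([230, 0, 0]) cube([38, 38, 367]);
  translate([0, 240, 0]) cube([38, 38, 367]);
  translate([230, 240, 0]) cube([38, 38, 367]);
}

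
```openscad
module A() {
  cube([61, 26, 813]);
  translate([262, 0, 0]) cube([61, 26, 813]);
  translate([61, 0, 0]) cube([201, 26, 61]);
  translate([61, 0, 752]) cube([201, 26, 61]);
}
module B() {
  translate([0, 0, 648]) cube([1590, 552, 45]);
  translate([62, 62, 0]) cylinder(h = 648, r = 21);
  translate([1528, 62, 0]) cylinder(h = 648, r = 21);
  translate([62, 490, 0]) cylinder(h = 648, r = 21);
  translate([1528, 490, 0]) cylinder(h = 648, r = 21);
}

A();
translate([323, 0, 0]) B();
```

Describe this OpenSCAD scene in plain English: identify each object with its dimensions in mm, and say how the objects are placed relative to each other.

A is a rectangular picture frame lying in the x–z plane (depth along y). The opening is 201 mm wide (x) by 691 mm tall (z), surrounded by a border 61 mm wide on all four sides. The frame is 26 mm deep and is made of two full-height vertical stiles with two horizontal rails fitted between them.

B is a rectangular dining table. The top is 1590×552×45 mm with its upper surface at z = 693 mm. It stands on four round legs of 42 mm diameter, each leg's bounding box inset 41 mm from the nearest pair of top edges, running from the floor to the underside of the top.

The table is against the picture frame's +x side, with their −y faces flush.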